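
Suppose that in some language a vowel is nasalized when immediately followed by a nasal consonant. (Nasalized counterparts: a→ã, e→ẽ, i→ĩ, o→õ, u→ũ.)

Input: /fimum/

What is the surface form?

[fĩmũm]

/i/ before nasal /m/ → [ĩ]
/u/ before nasal /m/ → [ũ]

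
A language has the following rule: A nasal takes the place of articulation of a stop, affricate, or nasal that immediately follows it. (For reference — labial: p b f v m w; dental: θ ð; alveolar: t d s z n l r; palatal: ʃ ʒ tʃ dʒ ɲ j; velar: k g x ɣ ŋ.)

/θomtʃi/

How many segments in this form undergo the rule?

/m/ before /tʃ/ (palatal) → [ɲ]
1 segment changes.

1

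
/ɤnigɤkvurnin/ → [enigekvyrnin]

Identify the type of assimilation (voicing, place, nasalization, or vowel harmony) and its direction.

vowel harmony, regressive

/ɤ/→[e] /ɤ/→[e] /u/→[y].
Vowels agree with the last vowel, so the harmony is regressive.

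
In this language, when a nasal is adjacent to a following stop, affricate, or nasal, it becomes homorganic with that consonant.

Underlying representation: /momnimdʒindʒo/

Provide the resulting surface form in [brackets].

/m/ before /n/ (alveolar) → [n]
/m/ before /dʒ/ (palatal) → [ɲ]
/n/ before /dʒ/ (palatal) → [ɲ]

[monniɲdʒiɲdʒo]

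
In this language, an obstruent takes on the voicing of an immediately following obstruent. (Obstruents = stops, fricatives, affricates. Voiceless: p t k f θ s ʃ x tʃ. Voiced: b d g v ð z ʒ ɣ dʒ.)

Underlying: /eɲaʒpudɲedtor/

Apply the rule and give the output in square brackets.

[eɲaʃpudɲettor]

/ʒ/ before /p/ (voiceless) → [ʃ]
/d/ before /t/ (voiceless) → [t]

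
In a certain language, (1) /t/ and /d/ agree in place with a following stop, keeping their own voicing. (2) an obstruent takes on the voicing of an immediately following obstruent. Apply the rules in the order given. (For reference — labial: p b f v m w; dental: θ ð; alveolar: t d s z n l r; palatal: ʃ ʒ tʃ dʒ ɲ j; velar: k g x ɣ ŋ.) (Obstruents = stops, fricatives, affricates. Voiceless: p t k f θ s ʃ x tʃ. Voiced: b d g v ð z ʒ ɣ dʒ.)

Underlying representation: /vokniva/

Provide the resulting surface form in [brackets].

[vokniva]

Rule 1: no segment meets the rule's conditions; no change.
After rule 1: vokniva
Rule 2: no segment meets the rule's conditions; no change.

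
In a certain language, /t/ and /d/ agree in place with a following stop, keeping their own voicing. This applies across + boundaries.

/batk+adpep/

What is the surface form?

[bakk+abpep]

/t/ before /k/ (velar) → [k]
/d/ before /p/ (labial) → [b]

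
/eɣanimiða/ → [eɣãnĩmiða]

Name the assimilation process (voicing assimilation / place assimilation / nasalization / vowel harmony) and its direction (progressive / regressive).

/a/→[ã] /i/→[ĩ].
Each target copies a feature from the following segment, so the direction is regressive.

nasalization, regressive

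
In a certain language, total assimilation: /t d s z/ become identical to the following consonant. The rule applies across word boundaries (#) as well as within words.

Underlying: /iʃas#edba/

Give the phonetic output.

[iʃas#ebba]

/d/ before /b/ → [b] (total assimilation)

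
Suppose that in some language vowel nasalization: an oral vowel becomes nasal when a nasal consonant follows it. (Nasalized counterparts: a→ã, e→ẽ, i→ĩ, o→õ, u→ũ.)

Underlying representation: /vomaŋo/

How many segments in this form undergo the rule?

2

/o/ before nasal /m/ → [õ]
/a/ before nasal /ŋ/ → [ã]
2 segments change.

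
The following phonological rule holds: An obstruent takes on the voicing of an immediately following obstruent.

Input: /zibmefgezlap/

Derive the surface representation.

[zibmevgezlap]

/f/ before /g/ (voiced) → [v]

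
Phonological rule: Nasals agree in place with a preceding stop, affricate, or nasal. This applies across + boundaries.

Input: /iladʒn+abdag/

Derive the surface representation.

/n/ after /dʒ/ (palatal) → [ɲ]

[iladʒɲ+abdag]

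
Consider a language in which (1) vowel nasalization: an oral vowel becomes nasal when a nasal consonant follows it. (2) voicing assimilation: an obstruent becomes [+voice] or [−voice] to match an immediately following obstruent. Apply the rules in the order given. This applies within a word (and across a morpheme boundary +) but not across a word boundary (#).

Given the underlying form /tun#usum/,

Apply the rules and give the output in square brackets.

Rule 1: /u/ before nasal /n/ → [ũ]
Rule 1: /u/ before nasal /m/ → [ũ]
After rule 1: tũn#usũm
Rule 2: no segment meets the rule's conditions; no change.

[tũn#usũm]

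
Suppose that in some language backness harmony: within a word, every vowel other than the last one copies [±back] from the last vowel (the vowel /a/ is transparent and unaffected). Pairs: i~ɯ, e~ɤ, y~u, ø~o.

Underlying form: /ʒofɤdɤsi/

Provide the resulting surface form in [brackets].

/o/ harmonizes with /i/ ([-back]) → [ø]
/ɤ/ harmonizes with /i/ ([-back]) → [e]
/ɤ/ harmonizes with /i/ ([-back]) → [e]

[ʒøfedesi]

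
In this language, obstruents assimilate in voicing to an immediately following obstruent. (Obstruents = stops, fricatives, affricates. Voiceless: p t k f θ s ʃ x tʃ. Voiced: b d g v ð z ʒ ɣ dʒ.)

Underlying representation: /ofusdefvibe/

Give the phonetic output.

/s/ before /d/ (voiced) → [z]
/f/ before /v/ (voiced) → [v]

[ofuzdevvibe]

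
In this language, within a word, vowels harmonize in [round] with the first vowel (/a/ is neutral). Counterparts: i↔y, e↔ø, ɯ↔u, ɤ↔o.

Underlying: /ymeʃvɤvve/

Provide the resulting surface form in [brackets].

/e/ harmonizes with /y/ ([+round]) → [ø]
/ɤ/ harmonizes with /y/ ([+round]) → [o]
/e/ harmonizes with /y/ ([+round]) → [ø]

[ymøʃvovvø]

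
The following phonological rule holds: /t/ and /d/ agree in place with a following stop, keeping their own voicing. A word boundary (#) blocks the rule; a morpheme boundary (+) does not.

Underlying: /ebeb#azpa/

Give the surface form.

no segment meets the rule's conditions; no change.

[ebeb#azpa]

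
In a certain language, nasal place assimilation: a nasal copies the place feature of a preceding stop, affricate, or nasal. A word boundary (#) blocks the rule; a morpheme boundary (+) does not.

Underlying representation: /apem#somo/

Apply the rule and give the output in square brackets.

[apem#somo]

no segment meets the rule's conditions; no change.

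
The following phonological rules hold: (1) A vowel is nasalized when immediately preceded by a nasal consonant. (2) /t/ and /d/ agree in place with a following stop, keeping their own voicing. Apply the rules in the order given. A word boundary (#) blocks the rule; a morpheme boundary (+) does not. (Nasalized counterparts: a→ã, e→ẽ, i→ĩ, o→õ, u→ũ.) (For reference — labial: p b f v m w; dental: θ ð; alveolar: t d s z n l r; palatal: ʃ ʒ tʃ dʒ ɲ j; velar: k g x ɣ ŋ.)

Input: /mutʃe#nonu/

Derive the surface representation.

Rule 1: /u/ after nasal /m/ → [ũ]
Rule 1: /o/ after nasal /n/ → [õ]
Rule 1: /u/ after nasal /n/ → [ũ]
After rule 1: mũtʃe#nõnũ
Rule 2: no segment meets the rule's conditions; no change.

[mũtʃe#nõnũ]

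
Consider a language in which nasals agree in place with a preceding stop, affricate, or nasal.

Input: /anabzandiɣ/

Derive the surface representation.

no segment meets the rule's conditions; no change.

[anabzandiɣ]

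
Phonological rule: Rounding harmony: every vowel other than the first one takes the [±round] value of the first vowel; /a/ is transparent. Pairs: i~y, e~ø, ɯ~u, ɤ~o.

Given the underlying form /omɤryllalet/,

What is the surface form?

[omoryllaløt]

/ɤ/ harmonizes with /o/ ([+round]) → [o]
/e/ harmonizes with /o/ ([+round]) → [ø]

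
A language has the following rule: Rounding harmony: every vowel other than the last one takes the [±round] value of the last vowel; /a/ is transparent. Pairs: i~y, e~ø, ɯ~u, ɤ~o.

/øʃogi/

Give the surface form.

/ø/ harmonizes with /i/ ([-round]) → [e]
/o/ harmonizes with /i/ ([-round]) → [ɤ]

[eʃɤgi]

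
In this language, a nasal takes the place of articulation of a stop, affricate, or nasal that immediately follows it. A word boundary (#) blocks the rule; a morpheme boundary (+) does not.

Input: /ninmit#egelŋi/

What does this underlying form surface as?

/n/ before /m/ (labial) → [m]

[nimmit#egelŋi]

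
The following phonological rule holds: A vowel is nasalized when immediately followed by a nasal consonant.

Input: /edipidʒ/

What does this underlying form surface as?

[edipidʒ]

no segment meets the rule's conditions; no change.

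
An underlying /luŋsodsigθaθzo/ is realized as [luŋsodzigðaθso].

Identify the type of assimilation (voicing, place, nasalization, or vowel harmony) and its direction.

/s/→[z] /θ/→[ð] /z/→[s].
Each target copies a feature from the preceding segment, so the direction is progressive.

voicing assimilation, progressive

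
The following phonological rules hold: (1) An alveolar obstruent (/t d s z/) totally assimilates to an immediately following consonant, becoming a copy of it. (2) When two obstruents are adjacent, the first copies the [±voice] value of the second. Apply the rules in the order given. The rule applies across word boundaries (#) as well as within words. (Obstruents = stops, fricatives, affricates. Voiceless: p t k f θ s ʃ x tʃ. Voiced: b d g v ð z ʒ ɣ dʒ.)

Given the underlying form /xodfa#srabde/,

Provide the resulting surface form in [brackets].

Rule 1: /d/ before /f/ → [f] (total assimilation)
Rule 1: /s/ before /r/ → [r] (total assimilation)
After rule 1: xoffa#rrabde
Rule 2: no segment meets the rule's conditions; no change.

[xoffa#rrabde]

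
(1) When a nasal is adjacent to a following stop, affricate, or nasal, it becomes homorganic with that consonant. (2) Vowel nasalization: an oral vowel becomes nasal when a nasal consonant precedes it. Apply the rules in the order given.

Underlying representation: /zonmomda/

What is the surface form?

Rule 1: /n/ before /m/ (labial) → [m]
Rule 1: /m/ before /d/ (alveolar) → [n]
After rule 1: zommonda
Rule 2: /o/ after nasal /m/ → [õ]

[zommõnda]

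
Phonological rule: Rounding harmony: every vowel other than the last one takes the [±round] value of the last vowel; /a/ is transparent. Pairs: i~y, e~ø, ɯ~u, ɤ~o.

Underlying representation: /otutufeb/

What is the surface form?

/o/ harmonizes with /e/ ([-round]) → [ɤ]
/u/ harmonizes with /e/ ([-round]) → [ɯ]
/u/ harmonizes with /e/ ([-round]) → [ɯ]

[ɤtɯtɯfeb]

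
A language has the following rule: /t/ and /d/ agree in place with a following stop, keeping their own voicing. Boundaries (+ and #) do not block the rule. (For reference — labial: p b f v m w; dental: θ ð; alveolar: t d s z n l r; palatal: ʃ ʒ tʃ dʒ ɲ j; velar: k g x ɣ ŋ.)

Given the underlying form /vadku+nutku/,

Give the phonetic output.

[vagku+nukku]

/d/ before /k/ (velar) → [g]
/t/ before /k/ (velar) → [k]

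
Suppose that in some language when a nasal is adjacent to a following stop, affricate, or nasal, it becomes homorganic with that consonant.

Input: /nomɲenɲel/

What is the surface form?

[noɲɲeɲɲel]

/m/ before /ɲ/ (palatal) → [ɲ]
/n/ before /ɲ/ (palatal) → [ɲ]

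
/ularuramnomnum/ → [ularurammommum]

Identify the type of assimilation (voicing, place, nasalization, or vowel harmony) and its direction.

/n/→[m] /n/→[m].
Each target copies a feature from the preceding segment, so the direction is progressive.

place assimilation, progressive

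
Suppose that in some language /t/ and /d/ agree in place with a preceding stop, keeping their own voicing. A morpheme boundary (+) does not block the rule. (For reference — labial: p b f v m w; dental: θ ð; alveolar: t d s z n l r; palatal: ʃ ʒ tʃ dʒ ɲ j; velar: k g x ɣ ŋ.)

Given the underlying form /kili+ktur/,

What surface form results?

[kili+kkur]

/t/ after /k/ (velar) → [k]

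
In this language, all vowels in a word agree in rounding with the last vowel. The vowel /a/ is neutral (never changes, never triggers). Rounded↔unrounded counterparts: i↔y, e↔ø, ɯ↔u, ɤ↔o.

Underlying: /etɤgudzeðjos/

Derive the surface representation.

/e/ harmonizes with /o/ ([+round]) → [ø]
/ɤ/ harmonizes with /o/ ([+round]) → [o]
/e/ harmonizes with /o/ ([+round]) → [ø]

[øtogudzøðjos]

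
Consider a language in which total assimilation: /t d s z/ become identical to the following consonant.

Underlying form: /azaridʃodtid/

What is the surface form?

/d/ before /ʃ/ → [ʃ] (total assimilation)
/d/ before /t/ → [t] (total assimilation)

[azariʃʃottid]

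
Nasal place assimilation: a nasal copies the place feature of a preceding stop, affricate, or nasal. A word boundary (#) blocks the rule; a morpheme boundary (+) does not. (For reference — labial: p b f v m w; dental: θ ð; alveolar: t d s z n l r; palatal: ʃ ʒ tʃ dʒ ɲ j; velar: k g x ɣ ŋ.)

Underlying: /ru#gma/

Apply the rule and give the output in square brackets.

/m/ after /g/ (velar) → [ŋ]

[ru#gŋa]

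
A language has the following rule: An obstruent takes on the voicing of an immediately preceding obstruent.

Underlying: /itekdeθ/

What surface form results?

[itekteθ]

/d/ after /k/ (voiceless) → [t]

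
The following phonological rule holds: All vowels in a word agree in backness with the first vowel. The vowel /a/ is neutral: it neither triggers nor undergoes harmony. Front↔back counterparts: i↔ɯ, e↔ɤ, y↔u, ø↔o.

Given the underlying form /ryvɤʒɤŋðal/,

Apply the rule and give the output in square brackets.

[ryveʒeŋðal]

/ɤ/ harmonizes with /y/ ([-back]) → [e]
/ɤ/ harmonizes with /y/ ([-back]) → [e]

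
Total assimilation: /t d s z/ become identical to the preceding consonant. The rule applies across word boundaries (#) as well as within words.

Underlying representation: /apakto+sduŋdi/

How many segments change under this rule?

/t/ after /k/ → [k] (total assimilation)
/d/ after /s/ → [s] (total assimilation)
/d/ after /ŋ/ → [ŋ] (total assimilation)
3 segments change.

3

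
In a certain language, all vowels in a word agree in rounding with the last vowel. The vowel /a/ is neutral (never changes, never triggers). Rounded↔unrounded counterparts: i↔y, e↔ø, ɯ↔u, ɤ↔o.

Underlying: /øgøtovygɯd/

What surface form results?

[egetɤvigɯd]

/ø/ harmonizes with /ɯ/ ([-round]) → [e]
/ø/ harmonizes with /ɯ/ ([-round]) → [e]
/o/ harmonizes with /ɯ/ ([-round]) → [ɤ]
/y/ harmonizes with /ɯ/ ([-round]) → [i]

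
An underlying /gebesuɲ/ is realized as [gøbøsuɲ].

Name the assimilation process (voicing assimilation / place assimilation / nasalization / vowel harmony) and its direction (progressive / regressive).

/e/→[ø] /e/→[ø].
Vowels agree with the last vowel, so the harmony is regressive.

vowel harmony, regressive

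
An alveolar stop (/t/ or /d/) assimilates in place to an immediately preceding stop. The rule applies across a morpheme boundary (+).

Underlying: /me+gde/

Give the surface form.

/d/ after /g/ (velar) → [g]

[me+gge]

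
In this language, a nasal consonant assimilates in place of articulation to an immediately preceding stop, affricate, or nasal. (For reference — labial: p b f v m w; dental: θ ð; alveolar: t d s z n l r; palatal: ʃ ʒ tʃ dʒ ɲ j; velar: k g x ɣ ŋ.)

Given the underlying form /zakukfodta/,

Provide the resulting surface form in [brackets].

[zakukfodta]

no segment meets the rule's conditions; no change.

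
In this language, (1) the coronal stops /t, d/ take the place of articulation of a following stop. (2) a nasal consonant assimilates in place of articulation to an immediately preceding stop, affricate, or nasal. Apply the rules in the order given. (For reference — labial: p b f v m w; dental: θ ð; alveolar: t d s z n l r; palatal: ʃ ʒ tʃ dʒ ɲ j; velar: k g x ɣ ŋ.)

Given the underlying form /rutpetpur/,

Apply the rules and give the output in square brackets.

Rule 1: /t/ before /p/ (labial) → [p]
Rule 1: /t/ before /p/ (labial) → [p]
After rule 1: ruppeppur
Rule 2: no segment meets the rule's conditions; no change.

[ruppeppur]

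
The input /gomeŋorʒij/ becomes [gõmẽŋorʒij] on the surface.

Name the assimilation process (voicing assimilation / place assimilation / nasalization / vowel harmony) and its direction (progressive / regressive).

nasalization, regressive

/o/→[õ] /e/→[ẽ].
Each target copies a feature from the following segment, so the direction is regressive.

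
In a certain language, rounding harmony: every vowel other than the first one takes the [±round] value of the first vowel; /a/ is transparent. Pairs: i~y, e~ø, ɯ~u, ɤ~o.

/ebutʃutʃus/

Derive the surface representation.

[ebɯtʃɯtʃɯs]

/u/ harmonizes with /e/ ([-round]) → [ɯ]
/u/ harmonizes with /e/ ([-round]) → [ɯ]
/u/ harmonizes with /e/ ([-round]) → [ɯ]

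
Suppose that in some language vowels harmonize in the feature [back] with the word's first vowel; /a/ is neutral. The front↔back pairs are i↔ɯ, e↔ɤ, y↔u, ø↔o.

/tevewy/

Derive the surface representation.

no segment meets the rule's conditions; no change.

[tevewy]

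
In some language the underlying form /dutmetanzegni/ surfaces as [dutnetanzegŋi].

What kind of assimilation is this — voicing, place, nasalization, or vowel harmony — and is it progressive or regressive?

/m/→[n] /n/→[ŋ].
Each target copies a feature from the preceding segment, so the direction is progressive.

place assimilation, progressive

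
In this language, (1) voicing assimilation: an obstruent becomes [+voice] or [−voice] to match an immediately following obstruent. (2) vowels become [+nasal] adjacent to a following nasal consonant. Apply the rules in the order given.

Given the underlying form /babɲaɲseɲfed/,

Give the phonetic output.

Rule 1: no segment meets the rule's conditions; no change.
After rule 1: babɲaɲseɲfed
Rule 2: /a/ before nasal /ɲ/ → [ã]
Rule 2: /e/ before nasal /ɲ/ → [ẽ]

[babɲãɲsẽɲfed]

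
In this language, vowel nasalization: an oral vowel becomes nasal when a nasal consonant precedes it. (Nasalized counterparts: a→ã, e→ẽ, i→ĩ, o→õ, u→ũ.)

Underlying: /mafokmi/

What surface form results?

[mãfokmĩ]

/a/ after nasal /m/ → [ã]
/i/ after nasal /m/ → [ĩ]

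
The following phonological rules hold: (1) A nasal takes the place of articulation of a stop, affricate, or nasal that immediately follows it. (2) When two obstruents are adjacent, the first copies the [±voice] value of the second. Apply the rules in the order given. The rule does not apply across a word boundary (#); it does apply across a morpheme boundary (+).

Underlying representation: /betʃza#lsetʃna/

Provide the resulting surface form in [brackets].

[bedʒza#lsetʃna]

Rule 1: no segment meets the rule's conditions; no change.
After rule 1: betʃza#lsetʃna
Rule 2: /tʃ/ before /z/ (voiced) → [dʒ]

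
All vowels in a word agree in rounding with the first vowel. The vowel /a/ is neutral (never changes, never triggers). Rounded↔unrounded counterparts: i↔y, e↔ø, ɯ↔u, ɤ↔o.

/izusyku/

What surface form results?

[izɯsikɯ]

/u/ harmonizes with /i/ ([-round]) → [ɯ]
/y/ harmonizes with /i/ ([-round]) → [i]
/u/ harmonizes with /i/ ([-round]) → [ɯ]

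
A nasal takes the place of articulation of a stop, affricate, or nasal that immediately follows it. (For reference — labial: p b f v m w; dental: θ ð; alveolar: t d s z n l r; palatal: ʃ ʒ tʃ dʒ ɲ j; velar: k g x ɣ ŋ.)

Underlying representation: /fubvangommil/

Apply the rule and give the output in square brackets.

/n/ before /g/ (velar) → [ŋ]

[fubvaŋgommil]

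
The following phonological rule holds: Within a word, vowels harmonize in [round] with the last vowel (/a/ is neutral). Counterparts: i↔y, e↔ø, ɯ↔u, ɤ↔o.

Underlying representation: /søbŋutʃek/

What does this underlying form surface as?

[sebŋɯtʃek]

/ø/ harmonizes with /e/ ([-round]) → [e]
/u/ harmonizes with /e/ ([-round]) → [ɯ]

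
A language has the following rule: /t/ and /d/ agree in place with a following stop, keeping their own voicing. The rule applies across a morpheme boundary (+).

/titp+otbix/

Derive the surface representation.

[tipp+opbix]

/t/ before /p/ (labial) → [p]
/t/ before /b/ (labial) → [p]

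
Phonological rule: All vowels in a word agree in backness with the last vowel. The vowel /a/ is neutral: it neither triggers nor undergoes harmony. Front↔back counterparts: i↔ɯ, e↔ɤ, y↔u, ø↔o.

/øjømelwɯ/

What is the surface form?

[ojomɤlwɯ]

/ø/ harmonizes with /ɯ/ ([+back]) → [o]
/ø/ harmonizes with /ɯ/ ([+back]) → [o]
/e/ harmonizes with /ɯ/ ([+back]) → [ɤ]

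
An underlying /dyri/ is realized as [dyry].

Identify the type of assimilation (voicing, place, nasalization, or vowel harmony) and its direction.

vowel harmony, progressive

/i/→[y].
Vowels agree with the first vowel, so the harmony is progressive.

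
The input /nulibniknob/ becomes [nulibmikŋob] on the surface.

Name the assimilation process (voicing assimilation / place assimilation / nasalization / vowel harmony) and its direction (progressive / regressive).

/n/→[m] /n/→[ŋ].
Each target copies a feature from the preceding segment, so the direction is progressive.

place assimilation, progressive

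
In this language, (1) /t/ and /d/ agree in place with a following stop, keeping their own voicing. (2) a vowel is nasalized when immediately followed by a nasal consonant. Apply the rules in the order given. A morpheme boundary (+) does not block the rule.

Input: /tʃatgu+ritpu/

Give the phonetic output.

[tʃakgu+rippu]

Rule 1: /t/ before /g/ (velar) → [k]
Rule 1: /t/ before /p/ (labial) → [p]
After rule 1: tʃakgu+rippu
Rule 2: no segment meets the rule's conditions; no change.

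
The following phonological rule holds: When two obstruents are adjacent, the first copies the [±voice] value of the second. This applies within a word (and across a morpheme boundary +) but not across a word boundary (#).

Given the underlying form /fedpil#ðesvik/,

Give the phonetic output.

[fetpil#ðezvik]

/d/ before /p/ (voiceless) → [t]
/s/ before /v/ (voiced) → [z]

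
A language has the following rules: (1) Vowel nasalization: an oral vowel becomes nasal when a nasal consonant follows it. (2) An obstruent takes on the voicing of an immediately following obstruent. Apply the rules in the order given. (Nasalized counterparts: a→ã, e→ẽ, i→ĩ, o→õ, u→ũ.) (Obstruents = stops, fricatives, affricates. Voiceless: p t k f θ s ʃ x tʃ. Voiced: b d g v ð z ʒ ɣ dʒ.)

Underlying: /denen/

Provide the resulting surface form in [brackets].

Rule 1: /e/ before nasal /n/ → [ẽ]
Rule 1: /e/ before nasal /n/ → [ẽ]
After rule 1: dẽnẽn
Rule 2: no segment meets the rule's conditions; no change.

[dẽnẽn]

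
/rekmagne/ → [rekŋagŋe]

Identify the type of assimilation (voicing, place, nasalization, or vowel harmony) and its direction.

/m/→[ŋ] /n/→[ŋ].
Each target copies a feature from the preceding segment, so the direction is progressive.

place assimilation, progressive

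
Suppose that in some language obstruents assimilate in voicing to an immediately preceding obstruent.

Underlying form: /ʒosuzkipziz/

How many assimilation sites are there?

2

/k/ after /z/ (voiced) → [g]
/z/ after /p/ (voiceless) → [s]
2 segments change.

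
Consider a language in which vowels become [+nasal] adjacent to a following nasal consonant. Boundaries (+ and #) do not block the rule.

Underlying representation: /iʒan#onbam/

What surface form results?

[iʒãn#õnbãm]

/a/ before nasal /n/ → [ã]
/o/ before nasal /n/ → [õ]
/a/ before nasal /m/ → [ã]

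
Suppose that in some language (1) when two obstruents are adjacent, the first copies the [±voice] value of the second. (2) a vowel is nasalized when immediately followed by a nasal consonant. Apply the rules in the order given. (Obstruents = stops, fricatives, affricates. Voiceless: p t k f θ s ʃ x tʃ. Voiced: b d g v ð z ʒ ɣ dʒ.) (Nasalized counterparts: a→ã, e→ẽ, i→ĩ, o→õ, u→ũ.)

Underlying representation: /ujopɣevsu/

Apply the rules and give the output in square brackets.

Rule 1: /p/ before /ɣ/ (voiced) → [b]
Rule 1: /v/ before /s/ (voiceless) → [f]
After rule 1: ujobɣefsu
Rule 2: no segment meets the rule's conditions; no change.

[ujobɣefsu]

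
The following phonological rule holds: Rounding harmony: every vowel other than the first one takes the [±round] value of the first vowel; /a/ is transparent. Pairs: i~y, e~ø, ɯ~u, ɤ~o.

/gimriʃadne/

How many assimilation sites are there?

No segment meets the rule's conditions.

0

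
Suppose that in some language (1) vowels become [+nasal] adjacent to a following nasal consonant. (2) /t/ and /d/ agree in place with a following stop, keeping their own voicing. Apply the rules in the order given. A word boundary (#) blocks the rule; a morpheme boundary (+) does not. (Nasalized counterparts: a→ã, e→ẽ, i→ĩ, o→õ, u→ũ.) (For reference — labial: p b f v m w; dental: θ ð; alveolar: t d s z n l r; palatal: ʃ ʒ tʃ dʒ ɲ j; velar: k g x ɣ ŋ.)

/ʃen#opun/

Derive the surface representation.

[ʃẽn#opũn]

Rule 1: /e/ before nasal /n/ → [ẽ]
Rule 1: /u/ before nasal /n/ → [ũ]
After rule 1: ʃẽn#opũn
Rule 2: no segment meets the rule's conditions; no change.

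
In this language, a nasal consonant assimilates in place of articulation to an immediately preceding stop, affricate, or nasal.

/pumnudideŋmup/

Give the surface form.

[pummudideŋŋup]

/n/ after /m/ (labial) → [m]
/m/ after /ŋ/ (velar) → [ŋ]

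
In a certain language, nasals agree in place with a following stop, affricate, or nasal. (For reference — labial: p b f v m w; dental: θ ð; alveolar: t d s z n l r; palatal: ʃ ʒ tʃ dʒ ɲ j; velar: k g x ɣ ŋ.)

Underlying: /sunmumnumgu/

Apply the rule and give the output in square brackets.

/n/ before /m/ (labial) → [m]
/m/ before /n/ (alveolar) → [n]
/m/ before /g/ (velar) → [ŋ]

[summunnuŋgu]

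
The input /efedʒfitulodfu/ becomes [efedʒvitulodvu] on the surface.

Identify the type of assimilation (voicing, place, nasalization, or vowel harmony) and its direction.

voicing assimilation, progressive

/f/→[v] /f/→[v].
Each target copies a feature from the preceding segment, so the direction is progressive.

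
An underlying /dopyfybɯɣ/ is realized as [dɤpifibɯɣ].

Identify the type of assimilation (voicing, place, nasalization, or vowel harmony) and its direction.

/o/→[ɤ] /y/→[i] /y/→[i].
Vowels agree with the last vowel, so the harmony is regressive.

vowel harmony, regressive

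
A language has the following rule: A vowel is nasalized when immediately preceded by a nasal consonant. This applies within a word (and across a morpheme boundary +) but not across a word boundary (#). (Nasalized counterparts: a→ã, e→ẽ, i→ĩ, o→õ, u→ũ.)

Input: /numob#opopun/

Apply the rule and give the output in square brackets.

/u/ after nasal /n/ → [ũ]
/o/ after nasal /m/ → [õ]

[nũmõb#opopun]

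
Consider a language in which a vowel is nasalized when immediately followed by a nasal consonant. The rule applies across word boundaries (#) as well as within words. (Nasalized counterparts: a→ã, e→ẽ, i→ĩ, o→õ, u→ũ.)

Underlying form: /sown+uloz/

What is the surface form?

no segment meets the rule's conditions; no change.

[sown+uloz]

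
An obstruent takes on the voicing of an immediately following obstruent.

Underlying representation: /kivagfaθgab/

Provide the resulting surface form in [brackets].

/g/ before /f/ (voiceless) → [k]
/θ/ before /g/ (voiced) → [ð]

[kivakfaðgab]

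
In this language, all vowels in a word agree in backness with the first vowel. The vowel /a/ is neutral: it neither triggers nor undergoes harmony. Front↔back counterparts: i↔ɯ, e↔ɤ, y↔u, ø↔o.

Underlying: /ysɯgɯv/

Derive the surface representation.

[ysigiv]

/ɯ/ harmonizes with /y/ ([-back]) → [i]
/ɯ/ harmonizes with /y/ ([-back]) → [i]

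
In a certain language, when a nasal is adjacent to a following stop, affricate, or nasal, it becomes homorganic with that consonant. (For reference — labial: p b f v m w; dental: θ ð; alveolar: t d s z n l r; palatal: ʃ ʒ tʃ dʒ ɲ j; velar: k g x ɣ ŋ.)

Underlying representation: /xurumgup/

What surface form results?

/m/ before /g/ (velar) → [ŋ]

[xuruŋgup]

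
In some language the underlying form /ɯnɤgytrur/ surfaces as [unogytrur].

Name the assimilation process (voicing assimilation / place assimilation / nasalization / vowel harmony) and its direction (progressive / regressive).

/ɯ/→[u] /ɤ/→[o].
Vowels agree with the last vowel, so the harmony is regressive.

vowel harmony, regressive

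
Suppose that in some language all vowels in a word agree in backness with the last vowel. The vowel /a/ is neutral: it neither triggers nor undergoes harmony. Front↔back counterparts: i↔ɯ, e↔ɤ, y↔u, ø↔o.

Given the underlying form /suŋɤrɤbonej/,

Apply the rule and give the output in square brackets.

[syŋerebønej]

/u/ harmonizes with /e/ ([-back]) → [y]
/ɤ/ harmonizes with /e/ ([-back]) → [e]
/ɤ/ harmonizes with /e/ ([-back]) → [e]
/o/ harmonizes with /e/ ([-back]) → [ø]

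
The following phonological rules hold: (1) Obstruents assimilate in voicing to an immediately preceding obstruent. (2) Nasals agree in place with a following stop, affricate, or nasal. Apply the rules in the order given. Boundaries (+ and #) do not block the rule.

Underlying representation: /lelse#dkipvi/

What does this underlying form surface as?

[lelse#dgipfi]

Rule 1: /k/ after /d/ (voiced) → [g]
Rule 1: /v/ after /p/ (voiceless) → [f]
After rule 1: lelse#dgipfi
Rule 2: no segment meets the rule's conditions; no change.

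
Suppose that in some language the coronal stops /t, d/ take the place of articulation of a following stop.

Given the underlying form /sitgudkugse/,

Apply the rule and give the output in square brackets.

[sikgugkugse]

/t/ before /g/ (velar) → [k]
/d/ before /k/ (velar) → [g]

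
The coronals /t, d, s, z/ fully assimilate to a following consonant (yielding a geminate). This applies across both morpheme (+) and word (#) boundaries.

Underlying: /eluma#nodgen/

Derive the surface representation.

[eluma#noggen]

/d/ before /g/ → [g] (total assimilation)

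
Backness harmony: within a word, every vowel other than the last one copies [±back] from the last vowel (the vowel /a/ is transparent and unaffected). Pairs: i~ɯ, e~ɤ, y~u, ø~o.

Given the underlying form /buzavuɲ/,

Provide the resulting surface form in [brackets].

no segment meets the rule's conditions; no change.

[buzavuɲ]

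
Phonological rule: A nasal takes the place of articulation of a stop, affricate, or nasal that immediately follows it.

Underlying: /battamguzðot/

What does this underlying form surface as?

/m/ before /g/ (velar) → [ŋ]

[battaŋguzðot]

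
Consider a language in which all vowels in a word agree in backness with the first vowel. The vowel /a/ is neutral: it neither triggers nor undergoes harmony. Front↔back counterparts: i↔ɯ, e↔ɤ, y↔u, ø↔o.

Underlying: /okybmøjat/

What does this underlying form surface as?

[okubmojat]

/y/ harmonizes with /o/ ([+back]) → [u]
/ø/ harmonizes with /o/ ([+back]) → [o]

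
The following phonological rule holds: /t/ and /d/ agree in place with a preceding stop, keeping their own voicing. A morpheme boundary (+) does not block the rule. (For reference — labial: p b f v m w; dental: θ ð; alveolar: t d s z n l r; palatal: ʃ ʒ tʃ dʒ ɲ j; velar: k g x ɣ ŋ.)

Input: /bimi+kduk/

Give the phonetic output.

/d/ after /k/ (velar) → [g]

[bimi+kguk]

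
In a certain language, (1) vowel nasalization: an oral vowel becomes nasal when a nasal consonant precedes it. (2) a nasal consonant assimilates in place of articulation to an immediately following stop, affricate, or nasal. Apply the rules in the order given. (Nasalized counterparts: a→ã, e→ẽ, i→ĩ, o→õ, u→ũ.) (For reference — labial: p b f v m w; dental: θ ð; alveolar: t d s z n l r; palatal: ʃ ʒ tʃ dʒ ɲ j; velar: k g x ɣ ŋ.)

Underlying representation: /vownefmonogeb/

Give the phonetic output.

Rule 1: /e/ after nasal /n/ → [ẽ]
Rule 1: /o/ after nasal /m/ → [õ]
Rule 1: /o/ after nasal /n/ → [õ]
After rule 1: vownẽfmõnõgeb
Rule 2: no segment meets the rule's conditions; no change.

[vownẽfmõnõgeb]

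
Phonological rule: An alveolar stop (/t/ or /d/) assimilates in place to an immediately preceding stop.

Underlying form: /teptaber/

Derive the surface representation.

[teppaber]

/t/ after /p/ (labial) → [p]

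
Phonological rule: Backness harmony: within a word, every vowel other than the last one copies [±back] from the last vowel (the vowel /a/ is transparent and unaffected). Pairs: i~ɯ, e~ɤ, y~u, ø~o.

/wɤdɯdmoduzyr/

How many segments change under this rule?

4

/ɤ/ harmonizes with /y/ ([-back]) → [e]
/ɯ/ harmonizes with /y/ ([-back]) → [i]
/o/ harmonizes with /y/ ([-back]) → [ø]
/u/ harmonizes with /y/ ([-back]) → [y]
4 segments change.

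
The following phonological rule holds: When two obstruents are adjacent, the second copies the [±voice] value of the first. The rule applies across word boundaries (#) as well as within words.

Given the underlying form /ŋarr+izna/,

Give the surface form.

no segment meets the rule's conditions; no change.

[ŋarr+izna]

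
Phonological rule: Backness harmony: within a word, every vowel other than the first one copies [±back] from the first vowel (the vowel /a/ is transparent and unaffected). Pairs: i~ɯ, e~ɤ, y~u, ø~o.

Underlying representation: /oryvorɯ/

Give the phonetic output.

[oruvorɯ]

/y/ harmonizes with /o/ ([+back]) → [u]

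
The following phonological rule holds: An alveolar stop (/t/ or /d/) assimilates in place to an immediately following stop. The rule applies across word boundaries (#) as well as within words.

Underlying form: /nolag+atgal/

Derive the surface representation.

[nolag+akgal]

/t/ before /g/ (velar) → [k]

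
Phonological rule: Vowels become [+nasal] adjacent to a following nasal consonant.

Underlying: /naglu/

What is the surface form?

no segment meets the rule's conditions; no change.

[naglu]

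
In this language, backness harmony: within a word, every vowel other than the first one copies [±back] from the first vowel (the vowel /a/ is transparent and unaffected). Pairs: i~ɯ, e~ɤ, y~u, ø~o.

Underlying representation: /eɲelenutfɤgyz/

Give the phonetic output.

[eɲelenytfegyz]

/u/ harmonizes with /e/ ([-back]) → [y]
/ɤ/ harmonizes with /e/ ([-back]) → [e]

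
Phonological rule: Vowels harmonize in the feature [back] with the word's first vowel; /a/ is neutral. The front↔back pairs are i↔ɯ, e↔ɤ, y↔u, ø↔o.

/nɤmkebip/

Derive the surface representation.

[nɤmkɤbɯp]

/e/ harmonizes with /ɤ/ ([+back]) → [ɤ]
/i/ harmonizes with /ɤ/ ([+back]) → [ɯ]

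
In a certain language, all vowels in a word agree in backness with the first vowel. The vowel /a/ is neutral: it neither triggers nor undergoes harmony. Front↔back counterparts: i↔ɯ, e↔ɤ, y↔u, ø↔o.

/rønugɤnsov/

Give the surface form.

[rønygensøv]

/u/ harmonizes with /ø/ ([-back]) → [y]
/ɤ/ harmonizes with /ø/ ([-back]) → [e]
/o/ harmonizes with /ø/ ([-back]) → [ø]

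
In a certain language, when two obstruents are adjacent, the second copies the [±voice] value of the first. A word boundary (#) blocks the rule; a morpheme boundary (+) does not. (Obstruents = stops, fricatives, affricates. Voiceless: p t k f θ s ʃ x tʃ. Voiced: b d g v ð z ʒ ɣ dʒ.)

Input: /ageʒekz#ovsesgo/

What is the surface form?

/z/ after /k/ (voiceless) → [s]
/s/ after /v/ (voiced) → [z]
/g/ after /s/ (voiceless) → [k]

[ageʒeks#ovzesko]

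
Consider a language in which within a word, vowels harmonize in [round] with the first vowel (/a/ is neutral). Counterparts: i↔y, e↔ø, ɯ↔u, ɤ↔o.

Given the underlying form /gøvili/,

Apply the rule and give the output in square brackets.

[gøvyly]

/i/ harmonizes with /ø/ ([+round]) → [y]
/i/ harmonizes with /ø/ ([+round]) → [y]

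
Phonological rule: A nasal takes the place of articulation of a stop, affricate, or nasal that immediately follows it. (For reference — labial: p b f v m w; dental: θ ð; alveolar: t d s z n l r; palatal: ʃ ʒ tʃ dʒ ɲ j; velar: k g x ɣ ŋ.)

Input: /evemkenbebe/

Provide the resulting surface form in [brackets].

/m/ before /k/ (velar) → [ŋ]
/n/ before /b/ (labial) → [m]

[eveŋkembebe]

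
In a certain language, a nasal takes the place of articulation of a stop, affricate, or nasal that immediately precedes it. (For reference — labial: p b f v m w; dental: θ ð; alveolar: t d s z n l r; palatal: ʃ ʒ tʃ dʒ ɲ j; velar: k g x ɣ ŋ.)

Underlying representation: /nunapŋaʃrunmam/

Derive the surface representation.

[nunapmaʃrunnam]

/ŋ/ after /p/ (labial) → [m]
/m/ after /n/ (alveolar) → [n]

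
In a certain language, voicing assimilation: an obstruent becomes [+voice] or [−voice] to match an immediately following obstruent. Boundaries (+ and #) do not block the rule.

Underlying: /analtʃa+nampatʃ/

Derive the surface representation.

no segment meets the rule's conditions; no change.

[analtʃa+nampatʃ]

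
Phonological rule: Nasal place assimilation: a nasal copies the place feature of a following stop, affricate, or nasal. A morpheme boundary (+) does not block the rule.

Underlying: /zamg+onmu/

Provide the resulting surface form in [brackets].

/m/ before /g/ (velar) → [ŋ]
/n/ before /m/ (labial) → [m]

[zaŋg+ommu]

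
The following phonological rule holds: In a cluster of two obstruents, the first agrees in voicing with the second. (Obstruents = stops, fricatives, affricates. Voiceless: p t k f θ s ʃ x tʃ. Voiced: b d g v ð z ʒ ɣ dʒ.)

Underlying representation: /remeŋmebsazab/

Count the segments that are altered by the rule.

/b/ before /s/ (voiceless) → [p]
1 segment changes.

1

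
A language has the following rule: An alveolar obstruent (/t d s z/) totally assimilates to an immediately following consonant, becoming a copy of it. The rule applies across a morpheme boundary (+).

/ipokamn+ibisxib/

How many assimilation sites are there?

/s/ before /x/ → [x] (total assimilation)
1 segment changes.

1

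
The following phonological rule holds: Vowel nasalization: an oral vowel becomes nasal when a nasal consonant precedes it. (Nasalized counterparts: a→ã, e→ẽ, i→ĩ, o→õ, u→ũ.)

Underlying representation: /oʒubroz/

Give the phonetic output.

no segment meets the rule's conditions; no change.

[oʒubroz]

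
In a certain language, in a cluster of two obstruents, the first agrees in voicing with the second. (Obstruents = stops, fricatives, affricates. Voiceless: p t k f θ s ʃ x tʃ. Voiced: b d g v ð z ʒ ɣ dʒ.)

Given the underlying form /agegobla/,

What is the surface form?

[agegobla]

no segment meets the rule's conditions; no change.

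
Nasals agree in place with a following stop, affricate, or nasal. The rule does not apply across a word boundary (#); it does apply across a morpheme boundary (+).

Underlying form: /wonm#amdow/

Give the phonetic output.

/n/ before /m/ (labial) → [m]
/m/ before /d/ (alveolar) → [n]

[womm#andow]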